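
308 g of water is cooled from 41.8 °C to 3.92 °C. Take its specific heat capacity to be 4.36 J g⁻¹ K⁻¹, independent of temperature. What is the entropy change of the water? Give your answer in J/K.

ΔS = -172 J/K

In kelvin: T₁ = 314.95 K, T₂ = 277.07 K. ΔS = ∫dQ_rev/T = m c ln(T₂/T₁) = 308 × 4.36 × ln(277.07/314.95) = -172 J/K.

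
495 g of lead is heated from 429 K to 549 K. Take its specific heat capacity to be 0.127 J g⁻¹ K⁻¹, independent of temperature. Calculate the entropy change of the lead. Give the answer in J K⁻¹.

ΔS = ∫dQ_rev/T = m c ln(T₂/T₁) = 495 × 0.127 × ln(549/429) = 15.5 J/K.

ΔS = 15.5 J/K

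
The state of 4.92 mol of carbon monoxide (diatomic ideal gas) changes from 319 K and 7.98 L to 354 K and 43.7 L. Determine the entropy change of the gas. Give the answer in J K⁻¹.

ΔS = 80.2 J/K

Entropy is a state function: ΔS = nC_V ln(T₂/T₁) + nR ln(V₂/V₁), with C_V = 5R/2 = 20.79 J mol⁻¹ K⁻¹ for a diatomic ideal gas.
ΔS = 4.92 × [20.79 × ln(354/319) + 8.314 × ln(43.7/7.98)] = 80.2 J/K.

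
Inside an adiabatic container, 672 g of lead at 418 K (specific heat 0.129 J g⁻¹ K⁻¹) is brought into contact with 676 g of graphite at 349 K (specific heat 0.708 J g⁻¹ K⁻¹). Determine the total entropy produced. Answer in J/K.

ΔS_total = 1.24 J/K

Energy balance: T_f = (m₁c₁T₁ + m₂c₂T₂)/(m₁c₁ + m₂c₂) = 359.58 K.
ΔS₁ = m₁c₁ ln(T_f/T₁) = 86.688 × ln(359.58/418) = -13.05 J/K.
ΔS₂ = m₂c₂ ln(T_f/T₂) = 478.608 × ln(359.58/349) = 14.295 J/K.
ΔS_total = -13.05 + 14.295 = 1.24 J/K.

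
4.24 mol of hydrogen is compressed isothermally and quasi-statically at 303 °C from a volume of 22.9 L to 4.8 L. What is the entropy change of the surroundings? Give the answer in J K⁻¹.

For an isothermal ideal gas ΔS_gas = nR ln(V₂/V₁) = 4.24 × 8.314 × ln(4.8/22.9) = -55.1 J/K.
The process is reversible, so ΔS_surr = −ΔS_gas = 55.1 J/K and ΔS_universe = 0.

ΔS_surr = 55.1 J/K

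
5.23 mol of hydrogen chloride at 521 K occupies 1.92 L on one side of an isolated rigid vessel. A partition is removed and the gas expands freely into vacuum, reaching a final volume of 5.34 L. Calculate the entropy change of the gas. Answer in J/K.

ΔS_gas = 44.5 J/K

For an ideal gas in free expansion Q = 0 and W = 0, so T is unchanged.
Entropy is a state function; using a reversible isothermal path, ΔS_gas = nR ln(V₂/V₁) = 5.23 × 8.314 × ln(5.34/1.92) = 44.5 J/K.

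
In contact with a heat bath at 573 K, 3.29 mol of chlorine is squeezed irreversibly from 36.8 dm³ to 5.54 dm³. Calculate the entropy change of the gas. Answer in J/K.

ΔS_gas = -51.8 J/K

Entropy is a state function, so ΔS_gas depends only on the end states.
For an isothermal ideal gas ΔS_gas = nR ln(V₂/V₁) = 3.29 × 8.314 × ln(5.54/36.8) = -51.8 J/K.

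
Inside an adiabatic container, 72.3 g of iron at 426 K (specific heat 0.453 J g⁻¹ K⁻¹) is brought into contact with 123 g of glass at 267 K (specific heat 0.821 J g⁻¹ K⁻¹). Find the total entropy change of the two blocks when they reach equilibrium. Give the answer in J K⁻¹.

ΔS_total = 2.91 J/K

Energy balance: T_f = (m₁c₁T₁ + m₂c₂T₂)/(m₁c₁ + m₂c₂) = 305.94 K.
ΔS₁ = m₁c₁ ln(T_f/T₁) = 32.7519 × ln(305.94/426) = -10.84 J/K.
ΔS₂ = m₂c₂ ln(T_f/T₂) = 100.983 × ln(305.94/267) = 13.75 J/K.
ΔS_total = -10.84 + 13.75 = 2.91 J/K.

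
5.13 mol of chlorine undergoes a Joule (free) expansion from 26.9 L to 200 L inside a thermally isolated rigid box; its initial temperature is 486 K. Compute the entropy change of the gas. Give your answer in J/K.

ΔS_gas = 85.6 J/K

No heat is exchanged and no work is done, so the ideal-gas temperature stays constant.
Entropy is a state function; using a reversible isothermal path, ΔS_gas = nR ln(V₂/V₁) = 5.13 × 8.314 × ln(200/26.9) = 85.6 J/K.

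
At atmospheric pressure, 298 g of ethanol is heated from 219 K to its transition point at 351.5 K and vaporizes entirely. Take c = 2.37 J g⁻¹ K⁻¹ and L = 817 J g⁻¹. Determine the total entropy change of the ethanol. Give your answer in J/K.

ΔS = 1030 J/K

Warming step: ΔS₁ = m c ln(T_tr/T_i) = 298 × 2.37 × ln(351.5/219) = 334.2 J/K.
Phase change: ΔS₂ = +mL/T_tr = 298 × 817 / 351.5 = 692.6 J/K.
ΔS_total = (334.2) + (692.6) = 1030 J/K.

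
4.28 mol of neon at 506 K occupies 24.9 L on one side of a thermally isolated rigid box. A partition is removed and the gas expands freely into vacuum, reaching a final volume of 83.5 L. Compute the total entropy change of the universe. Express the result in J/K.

For an ideal gas in free expansion Q = 0 and W = 0, so T is unchanged.
Entropy is a state function; using a reversible isothermal path, ΔS_gas = nR ln(V₂/V₁) = 4.28 × 8.314 × ln(83.5/24.9) = 43.1 J/K.
The insulated surroundings exchange no heat, so ΔS_surr = 0 and ΔS_universe = ΔS_gas.

ΔS_universe = 43.1 J/K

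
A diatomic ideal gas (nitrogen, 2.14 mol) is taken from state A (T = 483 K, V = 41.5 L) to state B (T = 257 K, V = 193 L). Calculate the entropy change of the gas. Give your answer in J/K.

ΔS = -0.718 J/K

Entropy is a state function: ΔS = nC_V ln(T₂/T₁) + nR ln(V₂/V₁), with C_V = 5R/2 = 20.79 J mol⁻¹ K⁻¹ for a diatomic ideal gas.
ΔS = 2.14 × [20.79 × ln(257/483) + 8.314 × ln(193/41.5)] = -0.718 J/K.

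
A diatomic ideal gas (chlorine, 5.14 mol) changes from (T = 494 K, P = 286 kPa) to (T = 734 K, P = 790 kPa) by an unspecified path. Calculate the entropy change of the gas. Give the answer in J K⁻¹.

ΔS = nC_p ln(T₂/T₁) − nR ln(P₂/P₁), with C_p = 7R/2 = 29.1 J mol⁻¹ K⁻¹ for a diatomic ideal gas.
ΔS = 5.14 × [29.1 × ln(734/494) − 8.314 × ln(790/286)] = 15.8 J/K.

ΔS = 15.8 J/K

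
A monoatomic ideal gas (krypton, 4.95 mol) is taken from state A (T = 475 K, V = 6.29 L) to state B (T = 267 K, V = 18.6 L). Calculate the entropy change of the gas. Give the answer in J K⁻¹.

Entropy is a state function: ΔS = nC_V ln(T₂/T₁) + nR ln(V₂/V₁), with C_V = 3R/2 = 12.47 J mol⁻¹ K⁻¹ for a monoatomic ideal gas.
ΔS = 4.95 × [12.47 × ln(267/475) + 8.314 × ln(18.6/6.29)] = 9.06 J/K.

ΔS = 9.06 J/K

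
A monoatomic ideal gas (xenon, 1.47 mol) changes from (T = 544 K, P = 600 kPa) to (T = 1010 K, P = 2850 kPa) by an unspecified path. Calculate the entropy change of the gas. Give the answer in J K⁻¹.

ΔS = nC_p ln(T₂/T₁) − nR ln(P₂/P₁), with C_p = 5R/2 = 20.79 J mol⁻¹ K⁻¹ for a monoatomic ideal gas.
ΔS = 1.47 × [20.79 × ln(1010/544) − 8.314 × ln(2850/600)] = -0.138 J/K.

ΔS = -0.138 J/K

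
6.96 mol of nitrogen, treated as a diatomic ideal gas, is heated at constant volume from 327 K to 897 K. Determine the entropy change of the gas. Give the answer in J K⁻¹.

ΔS = 146 J/K

At constant volume, ΔS = nC_V ln(T₂/T₁) with C_V = 5R/2 = 20.79 J mol⁻¹ K⁻¹.
ΔS = 6.96 × 20.79 × ln(897/327) = 146 J/K.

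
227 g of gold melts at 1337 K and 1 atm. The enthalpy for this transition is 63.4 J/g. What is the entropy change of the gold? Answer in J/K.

ΔS = 10.8 J/K

Heat absorbed by the substance: Q = mL = 227 × 63.4 = 14391.8 J.
At constant T, ΔS = Q_rev/T = 14391.8 / 1337 = 10.8 J/K.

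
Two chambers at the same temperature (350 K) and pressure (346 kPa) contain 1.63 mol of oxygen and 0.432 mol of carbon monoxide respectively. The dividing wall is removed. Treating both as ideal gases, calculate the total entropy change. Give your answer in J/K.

Mole fractions: x_A = 1.63/2.06 = 0.79, x_B = 0.21.
ΔS_mix = −R(n_A ln x_A + n_B ln x_B) = −8.314 × (1.63 ln 0.79 + 0.432 ln 0.21) = 8.8 J/K.

ΔS_mix = 8.8 J/K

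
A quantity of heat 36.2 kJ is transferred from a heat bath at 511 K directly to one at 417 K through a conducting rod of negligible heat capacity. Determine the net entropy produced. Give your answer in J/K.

ΔS_hot = −Q/T_H = −36200/511 = -70.84 J/K and ΔS_cold = +Q/T_C = 36200/417 = 86.81 J/K.
ΔS_total = -70.84 + 86.81 = 16 J/K, positive as the second law requires.

ΔS_total = 16 J/K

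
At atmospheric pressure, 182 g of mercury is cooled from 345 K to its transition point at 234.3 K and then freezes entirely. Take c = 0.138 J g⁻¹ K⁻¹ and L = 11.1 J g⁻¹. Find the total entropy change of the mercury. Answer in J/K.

ΔS = -18.3 J/K

Cooling step: ΔS₁ = m c ln(T_tr/T_i) = 182 × 0.138 × ln(234.3/345) = -9.718 J/K.
Phase change: ΔS₂ = −mL/T_tr = −182 × 11.1 / 234.3 = -8.622 J/K.
ΔS_total = (-9.718) + (-8.622) = -18.3 J/K.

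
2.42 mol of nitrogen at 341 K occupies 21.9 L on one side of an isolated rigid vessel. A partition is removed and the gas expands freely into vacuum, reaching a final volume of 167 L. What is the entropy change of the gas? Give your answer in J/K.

ΔS_gas = 40.9 J/K

No heat is exchanged and no work is done, so the ideal-gas temperature stays constant.
Entropy is a state function; using a reversible isothermal path, ΔS_gas = nR ln(V₂/V₁) = 2.42 × 8.314 × ln(167/21.9) = 40.9 J/K.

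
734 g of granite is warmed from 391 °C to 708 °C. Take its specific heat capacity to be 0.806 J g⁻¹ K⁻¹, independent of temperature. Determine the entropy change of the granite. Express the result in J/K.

ΔS = 231 J/K

In kelvin: T₁ = 664.15 K, T₂ = 981.15 K. ΔS = ∫dQ_rev/T = m c ln(T₂/T₁) = 734 × 0.806 × ln(981.15/664.15) = 231 J/K.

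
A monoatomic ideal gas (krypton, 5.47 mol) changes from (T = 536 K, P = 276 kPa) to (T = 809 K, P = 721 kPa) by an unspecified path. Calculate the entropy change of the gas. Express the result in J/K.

ΔS = nC_p ln(T₂/T₁) − nR ln(P₂/P₁), with C_p = 5R/2 = 20.79 J mol⁻¹ K⁻¹ for a monoatomic ideal gas.
ΔS = 5.47 × [20.79 × ln(809/536) − 8.314 × ln(721/276)] = 3.13 J/K.

ΔS = 3.13 J/K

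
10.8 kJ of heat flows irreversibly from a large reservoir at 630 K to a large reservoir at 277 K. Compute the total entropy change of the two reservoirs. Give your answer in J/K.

ΔS_hot = −Q/T_H = −10800/630 = -17.143 J/K and ΔS_cold = +Q/T_C = 10800/277 = 38.989 J/K.
ΔS_total = -17.143 + 38.989 = 21.8 J/K, positive as the second law requires.

ΔS_total = 21.8 J/K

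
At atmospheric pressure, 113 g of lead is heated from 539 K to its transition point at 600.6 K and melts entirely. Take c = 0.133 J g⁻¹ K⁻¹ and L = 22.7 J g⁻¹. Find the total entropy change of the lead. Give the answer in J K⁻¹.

ΔS = 5.9 J/K

Warming step: ΔS₁ = m c ln(T_tr/T_i) = 113 × 0.133 × ln(600.6/539) = 1.626 J/K.
Phase change: ΔS₂ = +mL/T_tr = 113 × 22.7 / 600.6 = 4.271 J/K.
ΔS_total = (1.626) + (4.271) = 5.9 J/K.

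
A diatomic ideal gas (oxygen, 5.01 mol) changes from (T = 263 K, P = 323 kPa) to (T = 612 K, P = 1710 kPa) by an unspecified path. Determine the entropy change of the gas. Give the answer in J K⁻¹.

ΔS = 53.7 J/K

ΔS = nC_p ln(T₂/T₁) − nR ln(P₂/P₁), with C_p = 7R/2 = 29.1 J mol⁻¹ K⁻¹ for a diatomic ideal gas.
ΔS = 5.01 × [29.1 × ln(612/263) − 8.314 × ln(1710/323)] = 53.7 J/K.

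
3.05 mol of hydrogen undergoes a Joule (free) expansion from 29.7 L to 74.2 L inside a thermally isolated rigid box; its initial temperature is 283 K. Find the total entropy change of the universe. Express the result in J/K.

ΔS_universe = 23.2 J/K

No heat is exchanged and no work is done, so the ideal-gas temperature stays constant.
Entropy is a state function; using a reversible isothermal path, ΔS_gas = nR ln(V₂/V₁) = 3.05 × 8.314 × ln(74.2/29.7) = 23.2 J/K.
The insulated surroundings exchange no heat, so ΔS_surr = 0 and ΔS_universe = ΔS_gas.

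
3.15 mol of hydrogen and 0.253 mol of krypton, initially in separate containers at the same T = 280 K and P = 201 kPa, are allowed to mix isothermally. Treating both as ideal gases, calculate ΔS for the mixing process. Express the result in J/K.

Mole fractions: x_A = 3.15/3.4 = 0.926, x_B = 0.0743.
ΔS_mix = −R(n_A ln x_A + n_B ln x_B) = −8.314 × (3.15 ln 0.926 + 0.253 ln 0.0743) = 7.49 J/K.

ΔS_mix = 7.49 J/K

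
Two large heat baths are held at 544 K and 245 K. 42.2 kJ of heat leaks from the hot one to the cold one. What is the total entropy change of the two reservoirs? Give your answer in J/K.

ΔS_total = 94.7 J/K

ΔS_hot = −Q/T_H = −42200/544 = -77.574 J/K and ΔS_cold = +Q/T_C = 42200/245 = 172.24 J/K.
ΔS_total = -77.574 + 172.24 = 94.7 J/K, positive as the second law requires.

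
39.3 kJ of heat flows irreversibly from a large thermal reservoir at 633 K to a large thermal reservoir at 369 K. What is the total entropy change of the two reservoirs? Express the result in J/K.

ΔS_hot = −Q/T_H = −39300/633 = -62.09 J/K and ΔS_cold = +Q/T_C = 39300/369 = 106.5 J/K.
ΔS_total = -62.09 + 106.5 = 44.4 J/K, positive as the second law requires.

ΔS_total = 44.4 J/K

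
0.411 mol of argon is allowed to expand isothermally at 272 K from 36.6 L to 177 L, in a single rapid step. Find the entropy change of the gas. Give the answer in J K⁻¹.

Entropy is a state function, so ΔS_gas depends only on the end states.
For an isothermal ideal gas ΔS_gas = nR ln(V₂/V₁) = 0.411 × 8.314 × ln(177/36.6) = 5.39 J/K.

ΔS_gas = 5.39 J/K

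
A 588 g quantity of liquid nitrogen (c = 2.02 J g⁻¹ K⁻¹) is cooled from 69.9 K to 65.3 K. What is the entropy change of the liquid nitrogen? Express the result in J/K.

ΔS = ∫dQ_rev/T = m c ln(T₂/T₁) = 588 × 2.02 × ln(65.3/69.9) = -80.9 J/K.

ΔS = -80.9 J/K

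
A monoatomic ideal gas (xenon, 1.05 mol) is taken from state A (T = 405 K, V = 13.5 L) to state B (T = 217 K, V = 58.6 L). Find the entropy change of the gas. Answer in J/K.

Entropy is a state function: ΔS = nC_V ln(T₂/T₁) + nR ln(V₂/V₁), with C_V = 3R/2 = 12.47 J mol⁻¹ K⁻¹ for a monoatomic ideal gas.
ΔS = 1.05 × [12.47 × ln(217/405) + 8.314 × ln(58.6/13.5)] = 4.64 J/K.

ΔS = 4.64 J/K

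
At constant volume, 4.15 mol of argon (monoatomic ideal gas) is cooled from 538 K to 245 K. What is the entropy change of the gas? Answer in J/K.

ΔS = -40.7 J/K

At constant volume, ΔS = nC_V ln(T₂/T₁) with C_V = 3R/2 = 12.47 J mol⁻¹ K⁻¹.
ΔS = 4.15 × 12.47 × ln(245/538) = -40.7 J/K.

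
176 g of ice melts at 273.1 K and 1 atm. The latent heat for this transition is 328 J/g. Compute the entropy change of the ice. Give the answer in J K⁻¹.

ΔS = 211 J/K

Heat absorbed by the substance: Q = mL = 176 × 328 = 57728 J.
At constant T, ΔS = Q_rev/T = 57728 / 273.1 = 211 J/K.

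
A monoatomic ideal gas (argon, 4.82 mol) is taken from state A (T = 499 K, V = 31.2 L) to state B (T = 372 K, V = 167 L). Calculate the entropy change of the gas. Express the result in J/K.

Entropy is a state function: ΔS = nC_V ln(T₂/T₁) + nR ln(V₂/V₁), with C_V = 3R/2 = 12.47 J mol⁻¹ K⁻¹ for a monoatomic ideal gas.
ΔS = 4.82 × [12.47 × ln(372/499) + 8.314 × ln(167/31.2)] = 49.6 J/K.

ΔS = 49.6 J/K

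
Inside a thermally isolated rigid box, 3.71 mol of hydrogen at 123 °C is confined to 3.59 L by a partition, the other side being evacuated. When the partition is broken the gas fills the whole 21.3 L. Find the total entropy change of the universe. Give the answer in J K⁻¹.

For an ideal gas in free expansion Q = 0 and W = 0, so T is unchanged.
Entropy is a state function; using a reversible isothermal path, ΔS_gas = nR ln(V₂/V₁) = 3.71 × 8.314 × ln(21.3/3.59) = 54.9 J/K.
The insulated surroundings exchange no heat, so ΔS_surr = 0 and ΔS_universe = ΔS_gas.

ΔS_universe = 54.9 J/K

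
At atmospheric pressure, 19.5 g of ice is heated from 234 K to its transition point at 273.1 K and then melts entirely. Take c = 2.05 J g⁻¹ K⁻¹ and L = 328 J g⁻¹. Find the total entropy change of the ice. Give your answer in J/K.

ΔS = 29.6 J/K

Warming step: ΔS₁ = m c ln(T_tr/T_i) = 19.5 × 2.05 × ln(273.1/234) = 6.177 J/K.
Phase change: ΔS₂ = +mL/T_tr = 19.5 × 328 / 273.1 = 23.42 J/K.
ΔS_total = (6.177) + (23.42) = 29.6 J/K.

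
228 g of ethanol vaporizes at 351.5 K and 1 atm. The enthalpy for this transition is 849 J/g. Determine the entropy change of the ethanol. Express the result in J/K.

ΔS = 551 J/K

Heat absorbed by the substance: Q = mL = 228 × 849 = 193572 J.
At constant T, ΔS = Q_rev/T = 193572 / 351.5 = 551 J/K.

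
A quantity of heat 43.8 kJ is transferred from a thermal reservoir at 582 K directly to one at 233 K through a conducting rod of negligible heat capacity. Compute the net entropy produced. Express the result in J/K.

ΔS_hot = −Q/T_H = −43800/582 = -75.26 J/K and ΔS_cold = +Q/T_C = 43800/233 = 188 J/K.
ΔS_total = -75.26 + 188 = 113 J/K, positive as the second law requires.

ΔS_total = 113 J/K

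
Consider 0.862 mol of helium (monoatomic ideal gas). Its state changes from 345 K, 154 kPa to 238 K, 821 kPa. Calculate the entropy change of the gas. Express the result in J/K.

ΔS = -18.6 J/K

ΔS = nC_p ln(T₂/T₁) − nR ln(P₂/P₁), with C_p = 5R/2 = 20.79 J mol⁻¹ K⁻¹ for a monoatomic ideal gas.
ΔS = 0.862 × [20.79 × ln(238/345) − 8.314 × ln(821/154)] = -18.6 J/K.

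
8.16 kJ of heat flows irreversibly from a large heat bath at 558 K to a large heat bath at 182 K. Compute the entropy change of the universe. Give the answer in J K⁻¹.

ΔS_total = 30.2 J/K

ΔS_hot = −Q/T_H = −8160/558 = -14.62 J/K and ΔS_cold = +Q/T_C = 8160/182 = 44.84 J/K.
ΔS_total = -14.62 + 44.84 = 30.2 J/K, positive as the second law requires.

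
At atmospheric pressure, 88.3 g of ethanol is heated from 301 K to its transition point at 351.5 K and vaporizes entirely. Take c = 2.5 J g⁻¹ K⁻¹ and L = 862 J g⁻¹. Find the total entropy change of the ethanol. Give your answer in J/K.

ΔS = 251 J/K

Warming step: ΔS₁ = m c ln(T_tr/T_i) = 88.3 × 2.5 × ln(351.5/301) = 34.24 J/K.
Phase change: ΔS₂ = +mL/T_tr = 88.3 × 862 / 351.5 = 216.5 J/K.
ΔS_total = (34.24) + (216.5) = 251 J/K.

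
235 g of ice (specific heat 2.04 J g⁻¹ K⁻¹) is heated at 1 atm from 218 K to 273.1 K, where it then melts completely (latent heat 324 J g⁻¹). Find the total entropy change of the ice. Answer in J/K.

ΔS = 387 J/K

Warming step: ΔS₁ = m c ln(T_tr/T_i) = 235 × 2.04 × ln(273.1/218) = 108 J/K.
Phase change: ΔS₂ = +mL/T_tr = 235 × 324 / 273.1 = 278.8 J/K.
ΔS_total = (108) + (278.8) = 387 J/K.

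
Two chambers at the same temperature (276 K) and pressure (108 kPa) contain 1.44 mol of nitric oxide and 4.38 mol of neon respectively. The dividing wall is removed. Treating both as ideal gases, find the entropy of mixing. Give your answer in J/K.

ΔS_mix = 27.1 J/K

Mole fractions: x_A = 1.44/5.82 = 0.247, x_B = 0.753.
ΔS_mix = −R(n_A ln x_A + n_B ln x_B) = −8.314 × (1.44 ln 0.247 + 4.38 ln 0.753) = 27.1 J/K.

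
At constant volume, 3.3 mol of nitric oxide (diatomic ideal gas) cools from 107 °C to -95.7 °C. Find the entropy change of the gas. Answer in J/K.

In kelvin: T₁ = 380.15 K, T₂ = 177.45 K. At constant volume, ΔS = nC_V ln(T₂/T₁) with C_V = 5R/2 = 20.79 J mol⁻¹ K⁻¹.
ΔS = 3.3 × 20.79 × ln(177.45/380.15) = -52.3 J/K.

ΔS = -52.3 J/K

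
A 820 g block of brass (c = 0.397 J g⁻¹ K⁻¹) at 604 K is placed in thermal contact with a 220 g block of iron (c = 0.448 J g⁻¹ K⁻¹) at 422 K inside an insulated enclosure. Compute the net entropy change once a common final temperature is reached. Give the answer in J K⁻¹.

ΔS_total = 4.55 J/K

Energy balance: T_f = (m₁c₁T₁ + m₂c₂T₂)/(m₁c₁ + m₂c₂) = 561.7 K.
ΔS₁ = m₁c₁ ln(T_f/T₁) = 325.54 × ln(561.7/604) = -23.634 J/K.
ΔS₂ = m₂c₂ ln(T_f/T₂) = 98.56 × ln(561.7/422) = 28.185 J/K.
ΔS_total = -23.634 + 28.185 = 4.55 J/K.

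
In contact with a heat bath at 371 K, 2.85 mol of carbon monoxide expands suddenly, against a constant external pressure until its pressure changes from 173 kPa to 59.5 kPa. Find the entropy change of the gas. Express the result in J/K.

Entropy is a state function, so ΔS_gas depends only on the end states.
For an isothermal ideal gas ΔS_gas = nR ln(P₁/P₂) = 2.85 × 8.314 × ln(173/59.5) = 25.3 J/K.

ΔS_gas = 25.3 J/K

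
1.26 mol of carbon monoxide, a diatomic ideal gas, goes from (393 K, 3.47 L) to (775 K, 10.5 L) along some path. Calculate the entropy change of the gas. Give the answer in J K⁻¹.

ΔS = 29.4 J/K

Entropy is a state function: ΔS = nC_V ln(T₂/T₁) + nR ln(V₂/V₁), with C_V = 5R/2 = 20.79 J mol⁻¹ K⁻¹ for a diatomic ideal gas.
ΔS = 1.26 × [20.79 × ln(775/393) + 8.314 × ln(10.5/3.47)] = 29.4 J/K.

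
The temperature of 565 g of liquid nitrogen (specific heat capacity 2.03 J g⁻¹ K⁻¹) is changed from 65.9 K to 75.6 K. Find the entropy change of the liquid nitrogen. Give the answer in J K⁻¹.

ΔS = 157 J/K

ΔS = ∫dQ_rev/T = m c ln(T₂/T₁) = 565 × 2.03 × ln(75.6/65.9) = 157 J/K.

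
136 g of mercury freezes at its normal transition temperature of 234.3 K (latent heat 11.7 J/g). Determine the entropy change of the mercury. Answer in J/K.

ΔS = -6.79 J/K

Heat released by the substance: Q = −mL = −136 × 11.7 = −1591.2 J.
At constant T, ΔS = Q_rev/T = −1591.2 / 234.3 = -6.79 J/K.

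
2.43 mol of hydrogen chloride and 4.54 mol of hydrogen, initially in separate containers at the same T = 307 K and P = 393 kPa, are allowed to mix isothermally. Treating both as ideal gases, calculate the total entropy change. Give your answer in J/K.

ΔS_mix = 37.5 J/K

Mole fractions: x_A = 2.43/6.97 = 0.349, x_B = 0.651.
ΔS_mix = −R(n_A ln x_A + n_B ln x_B) = −8.314 × (2.43 ln 0.349 + 4.54 ln 0.651) = 37.5 J/K.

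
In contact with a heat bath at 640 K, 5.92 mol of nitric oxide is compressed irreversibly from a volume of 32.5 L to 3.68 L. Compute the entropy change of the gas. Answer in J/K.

Entropy is a state function, so ΔS_gas depends only on the end states.
For an isothermal ideal gas ΔS_gas = nR ln(V₂/V₁) = 5.92 × 8.314 × ln(3.68/32.5) = -107 J/K.

ΔS_gas = -107 J/K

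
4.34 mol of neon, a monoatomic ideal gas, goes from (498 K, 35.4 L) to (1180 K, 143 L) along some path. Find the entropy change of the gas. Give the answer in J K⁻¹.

Entropy is a state function: ΔS = nC_V ln(T₂/T₁) + nR ln(V₂/V₁), with C_V = 3R/2 = 12.47 J mol⁻¹ K⁻¹ for a monoatomic ideal gas.
ΔS = 4.34 × [12.47 × ln(1180/498) + 8.314 × ln(143/35.4)] = 97.1 J/K.

ΔS = 97.1 J/K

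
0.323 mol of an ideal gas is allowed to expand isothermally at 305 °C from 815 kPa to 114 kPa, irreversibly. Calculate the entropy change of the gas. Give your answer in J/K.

Entropy is a state function, so ΔS_gas depends only on the end states.
For an isothermal ideal gas ΔS_gas = nR ln(P₁/P₂) = 0.323 × 8.314 × ln(815/114) = 5.28 J/K.

ΔS_gas = 5.28 J/K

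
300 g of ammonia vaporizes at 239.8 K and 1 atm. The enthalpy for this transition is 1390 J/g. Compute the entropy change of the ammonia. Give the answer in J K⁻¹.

ΔS = 1740 J/K

Heat absorbed by the substance: Q = mL = 300 × 1390 = 417000 J.
At constant T, ΔS = Q_rev/T = 417000 / 239.8 = 1740 J/K.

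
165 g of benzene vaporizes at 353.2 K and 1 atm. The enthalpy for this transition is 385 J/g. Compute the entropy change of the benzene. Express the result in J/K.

Heat absorbed by the substance: Q = mL = 165 × 385 = 63525 J.
At constant T, ΔS = Q_rev/T = 63525 / 353.2 = 180 J/K.

ΔS = 180 J/K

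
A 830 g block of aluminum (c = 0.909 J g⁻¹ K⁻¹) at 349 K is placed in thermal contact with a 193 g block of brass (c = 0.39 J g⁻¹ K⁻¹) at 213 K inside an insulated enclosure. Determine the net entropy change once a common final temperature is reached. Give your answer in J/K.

Energy balance: T_f = (m₁c₁T₁ + m₂c₂T₂)/(m₁c₁ + m₂c₂) = 336.66 K.
ΔS₁ = m₁c₁ ln(T_f/T₁) = 754.47 × ln(336.66/349) = -27.154 J/K.
ΔS₂ = m₂c₂ ln(T_f/T₂) = 75.27 × ln(336.66/213) = 34.458 J/K.
ΔS_total = -27.154 + 34.458 = 7.3 J/K.

ΔS_total = 7.3 J/K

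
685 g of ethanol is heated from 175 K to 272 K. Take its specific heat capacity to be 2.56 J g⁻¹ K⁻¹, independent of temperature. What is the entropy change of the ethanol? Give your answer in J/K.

ΔS = 773 J/K

ΔS = ∫dQ_rev/T = m c ln(T₂/T₁) = 685 × 2.56 × ln(272/175) = 773 J/K.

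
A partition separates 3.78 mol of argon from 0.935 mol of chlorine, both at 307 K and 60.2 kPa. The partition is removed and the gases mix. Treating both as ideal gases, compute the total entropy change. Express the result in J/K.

Mole fractions: x_A = 3.78/4.71 = 0.802, x_B = 0.198.
ΔS_mix = −R(n_A ln x_A + n_B ln x_B) = −8.314 × (3.78 ln 0.802 + 0.935 ln 0.198) = 19.5 J/K.

ΔS_mix = 19.5 J/K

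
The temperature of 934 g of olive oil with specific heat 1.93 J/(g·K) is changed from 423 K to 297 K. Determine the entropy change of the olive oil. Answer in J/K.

ΔS = ∫dQ_rev/T = m c ln(T₂/T₁) = 934 × 1.93 × ln(297/423) = -637 J/K.

ΔS = -637 J/K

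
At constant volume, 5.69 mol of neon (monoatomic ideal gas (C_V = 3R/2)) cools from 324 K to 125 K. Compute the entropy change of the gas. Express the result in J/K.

ΔS = -67.6 J/K

At constant volume, ΔS = nC_V ln(T₂/T₁) with C_V = 3R/2 = 12.47 J mol⁻¹ K⁻¹.
ΔS = 5.69 × 12.47 × ln(125/324) = -67.6 J/K.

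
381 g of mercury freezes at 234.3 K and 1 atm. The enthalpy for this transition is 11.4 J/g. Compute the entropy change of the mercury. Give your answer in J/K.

ΔS = -18.5 J/K

Heat released by the substance: Q = −mL = −381 × 11.4 = −4343.4 J.
At constant T, ΔS = Q_rev/T = −4343.4 / 234.3 = -18.5 J/K.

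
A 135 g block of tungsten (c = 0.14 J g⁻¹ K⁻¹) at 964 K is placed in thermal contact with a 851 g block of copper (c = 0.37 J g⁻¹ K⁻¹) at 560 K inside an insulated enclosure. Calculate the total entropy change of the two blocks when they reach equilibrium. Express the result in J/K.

Energy balance: T_f = (m₁c₁T₁ + m₂c₂T₂)/(m₁c₁ + m₂c₂) = 582.88 K.
ΔS₁ = m₁c₁ ln(T_f/T₁) = 18.9 × ln(582.88/964) = -9.509 J/K.
ΔS₂ = m₂c₂ ln(T_f/T₂) = 314.87 × ln(582.88/560) = 12.61 J/K.
ΔS_total = -9.509 + 12.61 = 3.1 J/K.

ΔS_total = 3.1 J/K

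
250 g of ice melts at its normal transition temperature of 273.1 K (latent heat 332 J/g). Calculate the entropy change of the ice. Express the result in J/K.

Heat absorbed by the substance: Q = mL = 250 × 332 = 83000 J.
At constant T, ΔS = Q_rev/T = 83000 / 273.1 = 304 J/K.

ΔS = 304 J/K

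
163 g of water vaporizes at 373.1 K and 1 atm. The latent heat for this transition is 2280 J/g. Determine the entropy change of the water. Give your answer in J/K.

ΔS = 996 J/K

Heat absorbed by the substance: Q = mL = 163 × 2280 = 371640 J.
At constant T, ΔS = Q_rev/T = 371640 / 373.1 = 996 J/K.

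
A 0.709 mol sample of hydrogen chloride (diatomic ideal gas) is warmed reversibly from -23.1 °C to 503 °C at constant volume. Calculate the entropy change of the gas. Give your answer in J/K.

In kelvin: T₁ = 250.05 K, T₂ = 776.15 K. At constant volume, ΔS = nC_V ln(T₂/T₁) with C_V = 5R/2 = 20.79 J mol⁻¹ K⁻¹.
ΔS = 0.709 × 20.79 × ln(776.15/250.05) = 16.7 J/K.

ΔS = 16.7 J/K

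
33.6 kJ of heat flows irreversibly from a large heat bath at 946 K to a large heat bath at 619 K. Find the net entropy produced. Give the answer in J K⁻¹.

ΔS_total = 18.8 J/K

ΔS_hot = −Q/T_H = −33600/946 = -35.52 J/K and ΔS_cold = +Q/T_C = 33600/619 = 54.28 J/K.
ΔS_total = -35.52 + 54.28 = 18.8 J/K, positive as the second law requires.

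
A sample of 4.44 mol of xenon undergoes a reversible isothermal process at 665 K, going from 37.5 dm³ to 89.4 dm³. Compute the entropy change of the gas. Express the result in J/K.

ΔS_gas = 32.1 J/K

For an isothermal ideal gas ΔS_gas = nR ln(V₂/V₁) = 4.44 × 8.314 × ln(89.4/37.5) = 32.1 J/K.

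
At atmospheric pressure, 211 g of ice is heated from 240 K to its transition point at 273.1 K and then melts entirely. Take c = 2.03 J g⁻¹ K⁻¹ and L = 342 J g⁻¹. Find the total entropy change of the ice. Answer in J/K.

Warming step: ΔS₁ = m c ln(T_tr/T_i) = 211 × 2.03 × ln(273.1/240) = 55.34 J/K.
Phase change: ΔS₂ = +mL/T_tr = 211 × 342 / 273.1 = 264.2 J/K.
ΔS_total = (55.34) + (264.2) = 320 J/K.

ΔS = 320 J/K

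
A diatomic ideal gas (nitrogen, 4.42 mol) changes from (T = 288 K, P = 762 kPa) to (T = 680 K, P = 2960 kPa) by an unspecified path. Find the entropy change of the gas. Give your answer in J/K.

ΔS = nC_p ln(T₂/T₁) − nR ln(P₂/P₁), with C_p = 7R/2 = 29.1 J mol⁻¹ K⁻¹ for a diatomic ideal gas.
ΔS = 4.42 × [29.1 × ln(680/288) − 8.314 × ln(2960/762)] = 60.6 J/K.

ΔS = 60.6 J/K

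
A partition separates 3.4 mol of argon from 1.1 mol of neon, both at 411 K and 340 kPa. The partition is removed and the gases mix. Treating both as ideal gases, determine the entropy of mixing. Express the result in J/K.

Mole fractions: x_A = 3.4/4.5 = 0.756, x_B = 0.244.
ΔS_mix = −R(n_A ln x_A + n_B ln x_B) = −8.314 × (3.4 ln 0.756 + 1.1 ln 0.244) = 20.8 J/K.

ΔS_mix = 20.8 J/K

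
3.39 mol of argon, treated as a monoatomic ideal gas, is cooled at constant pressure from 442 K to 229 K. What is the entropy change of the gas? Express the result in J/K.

At constant pressure, ΔS = nC_p ln(T₂/T₁) with C_p = 5R/2 = 20.79 J mol⁻¹ K⁻¹.
ΔS = 3.39 × 20.79 × ln(229/442) = -46.3 J/K.

ΔS = -46.3 J/K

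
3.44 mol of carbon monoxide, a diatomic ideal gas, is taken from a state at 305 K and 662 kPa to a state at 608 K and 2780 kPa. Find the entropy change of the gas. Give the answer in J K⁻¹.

ΔS = nC_p ln(T₂/T₁) − nR ln(P₂/P₁), with C_p = 7R/2 = 29.1 J mol⁻¹ K⁻¹ for a diatomic ideal gas.
ΔS = 3.44 × [29.1 × ln(608/305) − 8.314 × ln(2780/662)] = 28 J/K.

ΔS = 28 J/K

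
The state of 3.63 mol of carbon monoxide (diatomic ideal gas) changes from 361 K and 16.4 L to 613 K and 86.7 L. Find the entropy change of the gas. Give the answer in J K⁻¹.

Entropy is a state function: ΔS = nC_V ln(T₂/T₁) + nR ln(V₂/V₁), with C_V = 5R/2 = 20.79 J mol⁻¹ K⁻¹ for a diatomic ideal gas.
ΔS = 3.63 × [20.79 × ln(613/361) + 8.314 × ln(86.7/16.4)] = 90.2 J/K.

ΔS = 90.2 J/K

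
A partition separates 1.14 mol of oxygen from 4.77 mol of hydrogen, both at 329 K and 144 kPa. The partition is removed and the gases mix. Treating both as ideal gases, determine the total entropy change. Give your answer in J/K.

Mole fractions: x_A = 1.14/5.91 = 0.193, x_B = 0.807.
ΔS_mix = −R(n_A ln x_A + n_B ln x_B) = −8.314 × (1.14 ln 0.193 + 4.77 ln 0.807) = 24.1 J/K.

ΔS_mix = 24.1 J/K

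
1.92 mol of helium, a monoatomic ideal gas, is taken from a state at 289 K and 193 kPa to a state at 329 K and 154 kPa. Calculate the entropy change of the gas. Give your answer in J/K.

ΔS = nC_p ln(T₂/T₁) − nR ln(P₂/P₁), with C_p = 5R/2 = 20.79 J mol⁻¹ K⁻¹ for a monoatomic ideal gas.
ΔS = 1.92 × [20.79 × ln(329/289) − 8.314 × ln(154/193)] = 8.78 J/K.

ΔS = 8.78 J/K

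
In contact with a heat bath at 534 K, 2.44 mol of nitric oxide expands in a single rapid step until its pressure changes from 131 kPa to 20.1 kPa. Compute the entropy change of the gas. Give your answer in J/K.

Entropy is a state function, so ΔS_gas depends only on the end states.
For an isothermal ideal gas ΔS_gas = nR ln(P₁/P₂) = 2.44 × 8.314 × ln(131/20.1) = 38 J/K.

ΔS_gas = 38 J/K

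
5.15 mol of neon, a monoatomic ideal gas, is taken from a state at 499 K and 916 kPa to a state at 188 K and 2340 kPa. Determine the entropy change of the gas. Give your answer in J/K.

ΔS = nC_p ln(T₂/T₁) − nR ln(P₂/P₁), with C_p = 5R/2 = 20.79 J mol⁻¹ K⁻¹ for a monoatomic ideal gas.
ΔS = 5.15 × [20.79 × ln(188/499) − 8.314 × ln(2340/916)] = -145 J/K.

ΔS = -145 J/K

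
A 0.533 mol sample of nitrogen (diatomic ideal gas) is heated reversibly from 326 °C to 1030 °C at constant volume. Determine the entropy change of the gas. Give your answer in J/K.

ΔS = 8.61 J/K

In kelvin: T₁ = 599.15 K, T₂ = 1303.15 K. At constant volume, ΔS = nC_V ln(T₂/T₁) with C_V = 5R/2 = 20.79 J mol⁻¹ K⁻¹.
ΔS = 0.533 × 20.79 × ln(1303.15/599.15) = 8.61 J/K.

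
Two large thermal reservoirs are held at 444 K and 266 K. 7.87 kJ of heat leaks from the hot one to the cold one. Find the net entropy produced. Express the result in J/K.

ΔS_hot = −Q/T_H = −7870/444 = -17.73 J/K and ΔS_cold = +Q/T_C = 7870/266 = 29.59 J/K.
ΔS_total = -17.73 + 29.59 = 11.9 J/K, positive as the second law requires.

ΔS_total = 11.9 J/K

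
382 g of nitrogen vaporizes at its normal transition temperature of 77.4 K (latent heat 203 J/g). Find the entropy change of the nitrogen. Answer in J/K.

Heat absorbed by the substance: Q = mL = 382 × 203 = 77546 J.
At constant T, ΔS = Q_rev/T = 77546 / 77.4 = 1000 J/K.

ΔS = 1000 J/K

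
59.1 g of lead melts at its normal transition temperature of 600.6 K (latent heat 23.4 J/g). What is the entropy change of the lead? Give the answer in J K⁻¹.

ΔS = 2.3 J/K

Heat absorbed by the substance: Q = mL = 59.1 × 23.4 = 1382.94 J.
At constant T, ΔS = Q_rev/T = 1382.94 / 600.6 = 2.3 J/K.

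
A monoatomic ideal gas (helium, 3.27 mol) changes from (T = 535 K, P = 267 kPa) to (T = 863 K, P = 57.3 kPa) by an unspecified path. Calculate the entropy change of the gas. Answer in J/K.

ΔS = 74.3 J/K

ΔS = nC_p ln(T₂/T₁) − nR ln(P₂/P₁), with C_p = 5R/2 = 20.79 J mol⁻¹ K⁻¹ for a monoatomic ideal gas.
ΔS = 3.27 × [20.79 × ln(863/535) − 8.314 × ln(57.3/267)] = 74.3 J/K.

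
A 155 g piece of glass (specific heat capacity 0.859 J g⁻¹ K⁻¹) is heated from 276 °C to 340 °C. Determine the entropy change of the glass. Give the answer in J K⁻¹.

ΔS = 14.7 J/K

In kelvin: T₁ = 549.15 K, T₂ = 613.15 K. ΔS = ∫dQ_rev/T = m c ln(T₂/T₁) = 155 × 0.859 × ln(613.15/549.15) = 14.7 J/K.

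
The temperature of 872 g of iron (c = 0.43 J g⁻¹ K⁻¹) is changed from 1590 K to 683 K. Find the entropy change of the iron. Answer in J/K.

ΔS = -317 J/K

ΔS = ∫dQ_rev/T = m c ln(T₂/T₁) = 872 × 0.43 × ln(683/1590) = -317 J/K.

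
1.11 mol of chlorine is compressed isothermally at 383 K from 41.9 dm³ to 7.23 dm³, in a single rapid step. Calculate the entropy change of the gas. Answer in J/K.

ΔS_gas = -16.2 J/K

Entropy is a state function, so ΔS_gas depends only on the end states.
For an isothermal ideal gas ΔS_gas = nR ln(V₂/V₁) = 1.11 × 8.314 × ln(7.23/41.9) = -16.2 J/K.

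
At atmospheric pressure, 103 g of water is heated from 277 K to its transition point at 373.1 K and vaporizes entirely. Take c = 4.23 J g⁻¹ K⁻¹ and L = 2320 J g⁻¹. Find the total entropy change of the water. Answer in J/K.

Warming step: ΔS₁ = m c ln(T_tr/T_i) = 103 × 4.23 × ln(373.1/277) = 129.8 J/K.
Phase change: ΔS₂ = +mL/T_tr = 103 × 2320 / 373.1 = 640.5 J/K.
ΔS_total = (129.8) + (640.5) = 770 J/K.

ΔS = 770 J/K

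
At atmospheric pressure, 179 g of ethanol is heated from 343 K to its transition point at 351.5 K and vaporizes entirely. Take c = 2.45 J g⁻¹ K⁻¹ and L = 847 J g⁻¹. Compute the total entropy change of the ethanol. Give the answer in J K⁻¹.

ΔS = 442 J/K

Warming step: ΔS₁ = m c ln(T_tr/T_i) = 179 × 2.45 × ln(351.5/343) = 10.74 J/K.
Phase change: ΔS₂ = +mL/T_tr = 179 × 847 / 351.5 = 431.3 J/K.
ΔS_total = (10.74) + (431.3) = 442 J/K.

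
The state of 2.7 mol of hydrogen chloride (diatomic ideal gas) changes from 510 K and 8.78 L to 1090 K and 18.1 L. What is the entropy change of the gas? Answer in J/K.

ΔS = 58.9 J/K

Entropy is a state function: ΔS = nC_V ln(T₂/T₁) + nR ln(V₂/V₁), with C_V = 5R/2 = 20.79 J mol⁻¹ K⁻¹ for a diatomic ideal gas.
ΔS = 2.7 × [20.79 × ln(1090/510) + 8.314 × ln(18.1/8.78)] = 58.9 J/K.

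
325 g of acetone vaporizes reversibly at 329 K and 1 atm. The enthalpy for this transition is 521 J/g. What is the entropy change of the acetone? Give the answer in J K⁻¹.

ΔS = 515 J/K

Heat absorbed by the substance: Q = mL = 325 × 521 = 169325 J.
At constant T, ΔS = Q_rev/T = 169325 / 329 = 515 J/K.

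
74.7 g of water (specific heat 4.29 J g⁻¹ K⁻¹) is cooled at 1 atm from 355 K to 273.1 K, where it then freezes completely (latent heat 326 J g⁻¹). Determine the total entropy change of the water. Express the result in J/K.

Cooling step: ΔS₁ = m c ln(T_tr/T_i) = 74.7 × 4.29 × ln(273.1/355) = -84.05 J/K.
Phase change: ΔS₂ = −mL/T_tr = −74.7 × 326 / 273.1 = -89.17 J/K.
ΔS_total = (-84.05) + (-89.17) = -173 J/K.

ΔS = -173 J/K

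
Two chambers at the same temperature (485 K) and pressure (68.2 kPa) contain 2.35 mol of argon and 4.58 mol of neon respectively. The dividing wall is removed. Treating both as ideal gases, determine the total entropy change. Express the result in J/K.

ΔS_mix = 36.9 J/K

Mole fractions: x_A = 2.35/6.93 = 0.339, x_B = 0.661.
ΔS_mix = −R(n_A ln x_A + n_B ln x_B) = −8.314 × (2.35 ln 0.339 + 4.58 ln 0.661) = 36.9 J/K.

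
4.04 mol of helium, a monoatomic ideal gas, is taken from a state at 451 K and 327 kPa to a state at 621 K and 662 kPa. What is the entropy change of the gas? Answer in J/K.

ΔS = nC_p ln(T₂/T₁) − nR ln(P₂/P₁), with C_p = 5R/2 = 20.79 J mol⁻¹ K⁻¹ for a monoatomic ideal gas.
ΔS = 4.04 × [20.79 × ln(621/451) − 8.314 × ln(662/327)] = 3.17 J/K.

ΔS = 3.17 J/K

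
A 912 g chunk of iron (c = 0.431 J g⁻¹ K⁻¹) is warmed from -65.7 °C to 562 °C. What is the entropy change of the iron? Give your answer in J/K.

ΔS = 547 J/K

In kelvin: T₁ = 207.45 K, T₂ = 835.15 K. ΔS = ∫dQ_rev/T = m c ln(T₂/T₁) = 912 × 0.431 × ln(835.15/207.45) = 547 J/K.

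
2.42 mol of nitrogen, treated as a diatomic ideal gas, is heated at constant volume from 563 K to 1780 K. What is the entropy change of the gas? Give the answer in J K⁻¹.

ΔS = 57.9 J/K

At constant volume, ΔS = nC_V ln(T₂/T₁) with C_V = 5R/2 = 20.79 J mol⁻¹ K⁻¹.
ΔS = 2.42 × 20.79 × ln(1780/563) = 57.9 J/K.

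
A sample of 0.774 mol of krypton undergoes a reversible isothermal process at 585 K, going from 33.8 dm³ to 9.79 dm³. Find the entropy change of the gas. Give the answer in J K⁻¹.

For an isothermal ideal gas ΔS_gas = nR ln(V₂/V₁) = 0.774 × 8.314 × ln(9.79/33.8) = -7.97 J/K.

ΔS_gas = -7.97 J/K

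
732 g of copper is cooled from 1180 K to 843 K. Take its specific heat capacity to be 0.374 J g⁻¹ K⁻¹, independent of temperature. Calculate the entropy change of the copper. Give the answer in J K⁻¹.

ΔS = ∫dQ_rev/T = m c ln(T₂/T₁) = 732 × 0.374 × ln(843/1180) = -92.1 J/K.

ΔS = -92.1 J/K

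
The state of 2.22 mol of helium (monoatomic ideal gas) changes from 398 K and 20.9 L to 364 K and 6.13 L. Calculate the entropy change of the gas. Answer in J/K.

ΔS = -25.1 J/K

Entropy is a state function: ΔS = nC_V ln(T₂/T₁) + nR ln(V₂/V₁), with C_V = 3R/2 = 12.47 J mol⁻¹ K⁻¹ for a monoatomic ideal gas.
ΔS = 2.22 × [12.47 × ln(364/398) + 8.314 × ln(6.13/20.9)] = -25.1 J/K.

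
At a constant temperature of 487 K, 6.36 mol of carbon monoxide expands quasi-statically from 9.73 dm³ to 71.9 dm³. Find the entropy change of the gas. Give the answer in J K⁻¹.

ΔS_gas = 106 J/K

For an isothermal ideal gas ΔS_gas = nR ln(V₂/V₁) = 6.36 × 8.314 × ln(71.9/9.73) = 106 J/K.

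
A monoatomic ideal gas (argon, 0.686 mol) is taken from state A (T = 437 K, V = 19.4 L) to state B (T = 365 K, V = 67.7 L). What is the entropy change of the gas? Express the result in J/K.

Entropy is a state function: ΔS = nC_V ln(T₂/T₁) + nR ln(V₂/V₁), with C_V = 3R/2 = 12.47 J mol⁻¹ K⁻¹ for a monoatomic ideal gas.
ΔS = 0.686 × [12.47 × ln(365/437) + 8.314 × ln(67.7/19.4)] = 5.59 J/K.

ΔS = 5.59 J/K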